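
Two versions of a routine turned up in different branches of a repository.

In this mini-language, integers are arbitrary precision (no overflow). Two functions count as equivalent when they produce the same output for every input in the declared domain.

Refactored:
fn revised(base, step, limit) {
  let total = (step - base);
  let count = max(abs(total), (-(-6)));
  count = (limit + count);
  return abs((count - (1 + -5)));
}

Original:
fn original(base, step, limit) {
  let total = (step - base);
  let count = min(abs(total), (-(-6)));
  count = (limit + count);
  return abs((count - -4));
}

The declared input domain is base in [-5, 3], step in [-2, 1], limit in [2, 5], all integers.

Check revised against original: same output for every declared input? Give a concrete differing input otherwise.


There is a counterexample at base=-5, step=-2, limit=2: 9 on one side, 12 on the other.
original: total becomes 3; next count becomes 3; next count becomes 5; next final value 9
revised: total becomes 3; next count becomes 6; next count becomes 8; next final value 12
verdict: not equivalent; witness: base=-5, step=-2, limit=2


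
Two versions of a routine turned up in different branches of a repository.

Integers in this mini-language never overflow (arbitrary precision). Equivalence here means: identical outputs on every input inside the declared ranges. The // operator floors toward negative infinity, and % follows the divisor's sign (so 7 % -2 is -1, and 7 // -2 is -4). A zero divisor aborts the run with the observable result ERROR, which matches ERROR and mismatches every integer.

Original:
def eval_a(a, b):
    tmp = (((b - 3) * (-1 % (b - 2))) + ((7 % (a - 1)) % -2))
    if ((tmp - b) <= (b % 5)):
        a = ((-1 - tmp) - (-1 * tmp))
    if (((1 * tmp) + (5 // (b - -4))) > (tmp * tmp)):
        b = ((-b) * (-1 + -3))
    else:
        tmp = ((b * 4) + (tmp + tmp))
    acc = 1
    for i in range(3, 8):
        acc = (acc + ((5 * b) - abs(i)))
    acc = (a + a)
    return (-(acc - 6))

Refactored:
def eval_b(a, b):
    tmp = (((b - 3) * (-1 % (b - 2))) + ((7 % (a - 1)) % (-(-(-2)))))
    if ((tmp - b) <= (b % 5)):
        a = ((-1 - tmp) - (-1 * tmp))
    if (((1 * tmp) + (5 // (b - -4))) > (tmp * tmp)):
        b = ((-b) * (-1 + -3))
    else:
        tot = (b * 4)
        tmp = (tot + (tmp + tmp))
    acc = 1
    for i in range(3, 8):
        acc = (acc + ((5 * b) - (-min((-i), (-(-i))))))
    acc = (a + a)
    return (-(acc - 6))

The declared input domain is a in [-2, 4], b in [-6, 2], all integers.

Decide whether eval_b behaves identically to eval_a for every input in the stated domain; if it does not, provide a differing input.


Differences: min/max/abs usage differs, and local variable names differ, and statement counts differ — yet all 63 inputs agree.
verdict: equivalent


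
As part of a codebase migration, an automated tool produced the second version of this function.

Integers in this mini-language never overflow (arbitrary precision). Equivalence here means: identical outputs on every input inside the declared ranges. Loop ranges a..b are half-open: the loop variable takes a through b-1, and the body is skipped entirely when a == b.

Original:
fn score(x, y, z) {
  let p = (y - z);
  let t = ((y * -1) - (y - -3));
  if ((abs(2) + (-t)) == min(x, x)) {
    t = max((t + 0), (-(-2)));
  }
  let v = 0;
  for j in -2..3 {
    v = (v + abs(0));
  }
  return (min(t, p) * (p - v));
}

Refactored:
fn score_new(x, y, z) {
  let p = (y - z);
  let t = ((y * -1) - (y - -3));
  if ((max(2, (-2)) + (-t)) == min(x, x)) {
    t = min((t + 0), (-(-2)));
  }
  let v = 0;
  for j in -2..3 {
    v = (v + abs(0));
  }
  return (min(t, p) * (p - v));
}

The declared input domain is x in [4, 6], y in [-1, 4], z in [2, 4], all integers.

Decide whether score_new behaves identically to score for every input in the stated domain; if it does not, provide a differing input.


x=5, y=0, z=2 yields 4 from score but 6 from score_new.
verdict: not equivalent; witness: x=5, y=0, z=2


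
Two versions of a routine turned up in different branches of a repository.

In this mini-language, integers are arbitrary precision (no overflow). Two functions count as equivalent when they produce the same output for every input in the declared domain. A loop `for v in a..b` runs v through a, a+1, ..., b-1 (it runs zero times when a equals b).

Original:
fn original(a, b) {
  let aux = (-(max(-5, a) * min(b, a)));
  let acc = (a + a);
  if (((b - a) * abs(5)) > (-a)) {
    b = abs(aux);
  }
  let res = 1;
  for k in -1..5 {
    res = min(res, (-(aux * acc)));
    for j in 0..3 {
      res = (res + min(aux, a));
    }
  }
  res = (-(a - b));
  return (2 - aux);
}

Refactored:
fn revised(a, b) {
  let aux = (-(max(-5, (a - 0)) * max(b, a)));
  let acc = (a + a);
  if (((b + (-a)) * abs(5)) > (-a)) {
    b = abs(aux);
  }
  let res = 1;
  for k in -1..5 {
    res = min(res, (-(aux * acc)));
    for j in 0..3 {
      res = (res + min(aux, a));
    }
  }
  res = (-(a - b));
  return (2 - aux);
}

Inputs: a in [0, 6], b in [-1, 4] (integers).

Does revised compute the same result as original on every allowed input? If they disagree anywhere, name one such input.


Run the pair on a=1, b=-1.
original: aux=1, then acc=2, then (((b - a) * abs(5)) > (-a)) is false, then res=1, then (k=-1), then res=-2, then (j=0), then res=-1, then (j=1), then res=0, then (j=2), then res=1, then (k=0), then res=-2, then (j=0), then res=-1, then (j=1), then res=0, then (j=2), then res=1, then (k=1), then res=-2, then (j=0), then res=-1, then (j=1), then res=0, then (j=2), then res=1, then (k=2), then res=-2, then (j=0), then res=-1, then (j=1), then res=0, then (j=2), then res=1, then (k=3), then res=-2, then (j=0), then res=-1, then (j=1), then res=0, then (j=2), then res=1, then (k=4), then res=-2, then (j=0), then res=-1, then (j=1), then res=0, then (j=2), then res=1, then res=-2, then returns 1
revised: aux=-1, then acc=2, then (((b + (-a)) * abs(5)) > (-a)) is false, then res=1, then (k=-1), then res=1, then (j=0), then res=0, then (j=1), then res=-1, then (j=2), then res=-2, then (k=0), then res=-2, then (j=0), then res=-3, then (j=1), then res=-4, then (j=2), then res=-5, then (k=1), then res=-5, then (j=0), then res=-6, then (j=1), then res=-7, then (j=2), then res=-8, then (k=2), then res=-8, then (j=0), then res=-9, then (j=1), then res=-10, then (j=2), then res=-11, then (k=3), then res=-11, then (j=0), then res=-12, then (j=1), then res=-13, then (j=2), then res=-14, then (k=4), then res=-14, then (j=0), then res=-15, then (j=1), then res=-16, then (j=2), then res=-17, then res=-2, then returns 3
1 != 3, so the rewrite changes behavior.
verdict: not equivalent; witness: a=1, b=-1


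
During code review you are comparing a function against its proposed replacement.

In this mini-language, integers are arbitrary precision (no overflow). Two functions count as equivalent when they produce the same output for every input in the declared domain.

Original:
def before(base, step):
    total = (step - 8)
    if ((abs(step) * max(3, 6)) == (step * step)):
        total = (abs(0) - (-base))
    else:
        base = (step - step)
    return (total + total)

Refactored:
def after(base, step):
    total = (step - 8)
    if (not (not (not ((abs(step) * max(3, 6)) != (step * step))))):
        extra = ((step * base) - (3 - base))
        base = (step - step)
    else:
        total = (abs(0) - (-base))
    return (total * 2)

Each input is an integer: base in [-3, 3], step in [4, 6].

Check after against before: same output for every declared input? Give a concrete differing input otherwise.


The rewrite breaks on base=-3, step=4, where the results are -8 and -6.
before: total := -4 | ((abs(step) * max(3, 6)) == (step * step)): false | base := 0 | result -8
after: total := -4 | (not (not (not ((abs(step) * max(3, 6)) != (step * step))))): false | total := -3 | result -6
verdict: not equivalent; witness: base=-3, step=4


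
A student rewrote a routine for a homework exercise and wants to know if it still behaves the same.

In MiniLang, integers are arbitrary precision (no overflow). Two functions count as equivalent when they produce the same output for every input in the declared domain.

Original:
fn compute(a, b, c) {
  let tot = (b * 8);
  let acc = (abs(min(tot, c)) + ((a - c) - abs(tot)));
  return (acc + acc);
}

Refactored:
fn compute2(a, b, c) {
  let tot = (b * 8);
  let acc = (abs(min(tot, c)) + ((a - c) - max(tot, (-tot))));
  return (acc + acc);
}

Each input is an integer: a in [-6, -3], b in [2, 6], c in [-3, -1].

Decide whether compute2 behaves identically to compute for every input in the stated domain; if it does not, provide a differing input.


Changes here: min/max/abs usage differs; the full 60-point sweep finds no disagreement.
verdict: equivalent


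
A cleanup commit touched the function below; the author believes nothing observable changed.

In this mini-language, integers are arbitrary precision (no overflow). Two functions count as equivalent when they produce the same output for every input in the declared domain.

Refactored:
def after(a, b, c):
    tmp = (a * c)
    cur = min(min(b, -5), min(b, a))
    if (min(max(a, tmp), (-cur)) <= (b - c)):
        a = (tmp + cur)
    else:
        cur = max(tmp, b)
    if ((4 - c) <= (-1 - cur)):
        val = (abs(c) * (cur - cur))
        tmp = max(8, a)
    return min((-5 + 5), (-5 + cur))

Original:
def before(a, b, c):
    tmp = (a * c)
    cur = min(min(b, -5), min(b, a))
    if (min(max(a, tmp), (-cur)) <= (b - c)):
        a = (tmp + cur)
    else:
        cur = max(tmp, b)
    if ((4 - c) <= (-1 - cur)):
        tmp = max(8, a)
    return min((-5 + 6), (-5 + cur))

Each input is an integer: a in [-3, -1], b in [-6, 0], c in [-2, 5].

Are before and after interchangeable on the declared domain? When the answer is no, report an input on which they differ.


On input a=-3, b=-6, c=-2, before returns 1 while after returns 0.
verdict: not equivalent; witness: a=-3, b=-6, c=-2


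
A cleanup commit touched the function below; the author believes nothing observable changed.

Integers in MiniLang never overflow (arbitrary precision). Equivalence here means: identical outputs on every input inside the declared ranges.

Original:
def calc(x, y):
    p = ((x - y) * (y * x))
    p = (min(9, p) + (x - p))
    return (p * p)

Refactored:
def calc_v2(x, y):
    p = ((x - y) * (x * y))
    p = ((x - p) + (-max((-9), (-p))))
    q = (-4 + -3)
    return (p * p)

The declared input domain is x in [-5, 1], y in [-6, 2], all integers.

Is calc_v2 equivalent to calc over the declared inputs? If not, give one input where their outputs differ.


Comparing the listings, the differences include: constant usage differs; also arithmetic usage differs; also min/max/abs usage differs; also statement counts differ; also local variable names differ.
Spot check at x=-4, y=-6 — calc: p := 48 | p := -43 | result 1849. calc_v2: p := 48 | p := -43 | q := -7 | result 1849. Both give 1849.
An exhaustive pass over the 63 declared inputs shows identical outputs.
verdict: equivalent


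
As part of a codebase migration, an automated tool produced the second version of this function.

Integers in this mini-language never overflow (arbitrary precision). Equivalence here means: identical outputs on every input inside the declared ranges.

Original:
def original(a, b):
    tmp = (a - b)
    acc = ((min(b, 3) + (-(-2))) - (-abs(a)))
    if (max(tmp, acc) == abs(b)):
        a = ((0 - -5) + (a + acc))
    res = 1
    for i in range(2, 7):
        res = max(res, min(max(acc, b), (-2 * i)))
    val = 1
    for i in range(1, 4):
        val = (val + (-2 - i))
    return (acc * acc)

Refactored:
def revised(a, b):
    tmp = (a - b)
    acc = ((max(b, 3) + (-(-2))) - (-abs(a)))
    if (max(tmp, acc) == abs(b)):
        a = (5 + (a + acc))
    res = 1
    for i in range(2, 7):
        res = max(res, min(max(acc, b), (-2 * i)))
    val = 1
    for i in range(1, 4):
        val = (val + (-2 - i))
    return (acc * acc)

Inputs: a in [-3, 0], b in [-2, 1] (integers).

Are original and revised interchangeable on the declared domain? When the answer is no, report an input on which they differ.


a=-3, b=-2 yields 9 from original but 64 from revised.
verdict: not equivalent; witness: a=-3, b=-2


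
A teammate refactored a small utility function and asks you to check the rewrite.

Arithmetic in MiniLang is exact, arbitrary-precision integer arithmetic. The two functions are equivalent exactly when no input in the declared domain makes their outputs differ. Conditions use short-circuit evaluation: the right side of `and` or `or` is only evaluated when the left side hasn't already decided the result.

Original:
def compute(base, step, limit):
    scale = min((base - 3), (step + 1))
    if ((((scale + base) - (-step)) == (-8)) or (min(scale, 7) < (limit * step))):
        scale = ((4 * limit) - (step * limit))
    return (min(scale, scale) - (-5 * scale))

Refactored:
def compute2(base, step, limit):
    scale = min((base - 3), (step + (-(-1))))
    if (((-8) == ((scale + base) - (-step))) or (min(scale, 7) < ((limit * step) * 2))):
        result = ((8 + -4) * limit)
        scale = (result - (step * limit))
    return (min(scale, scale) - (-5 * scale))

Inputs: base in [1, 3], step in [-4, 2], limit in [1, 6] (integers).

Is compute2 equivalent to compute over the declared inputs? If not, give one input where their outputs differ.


The rewrite breaks on base=1, step=-1, limit=1, where the results are 30 and -12.
compute: scale := -2 | ((((scale + base) - (-step)) == (-8)) or (min(scale, 7) < (limit * step))): true | scale := 5 | result 30
compute2: scale := -2 | (((-8) == ((scale + base) - (-step))) or (min(scale, 7) < ((limit * step) * 2))): false | result -12
verdict: not equivalent; witness: base=1, step=-1, limit=1


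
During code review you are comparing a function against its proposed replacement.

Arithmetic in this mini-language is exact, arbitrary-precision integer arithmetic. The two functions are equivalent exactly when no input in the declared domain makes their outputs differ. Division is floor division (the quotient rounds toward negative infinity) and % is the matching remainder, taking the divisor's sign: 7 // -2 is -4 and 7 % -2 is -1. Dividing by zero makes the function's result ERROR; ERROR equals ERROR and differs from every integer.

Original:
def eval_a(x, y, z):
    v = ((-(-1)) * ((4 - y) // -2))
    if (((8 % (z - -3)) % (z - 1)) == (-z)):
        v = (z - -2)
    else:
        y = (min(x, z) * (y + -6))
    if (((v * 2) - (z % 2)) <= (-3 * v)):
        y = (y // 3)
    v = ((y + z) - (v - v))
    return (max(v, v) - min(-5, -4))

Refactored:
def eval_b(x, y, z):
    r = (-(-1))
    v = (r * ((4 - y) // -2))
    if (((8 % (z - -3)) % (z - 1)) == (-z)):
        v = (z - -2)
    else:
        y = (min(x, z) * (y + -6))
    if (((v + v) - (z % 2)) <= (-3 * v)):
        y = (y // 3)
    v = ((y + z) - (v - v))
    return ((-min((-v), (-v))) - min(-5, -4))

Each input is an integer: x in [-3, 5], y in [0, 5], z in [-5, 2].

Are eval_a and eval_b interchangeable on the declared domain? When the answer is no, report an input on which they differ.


Side by side, the visible changes include: arithmetic usage differs; constant usage differs; statement counts differ; local variable names differ; min/max/abs usage differs.
As a probe, take x=0, y=5, z=-3: eval_a runs v becomes 0; next hits division by zero so the output is ERROR; eval_b runs r becomes 1; next v becomes 0; next hits division by zero so the output is ERROR; both end at ERROR.
Sweeping the whole domain (432 inputs) finds no disagreement.
verdict: equivalent


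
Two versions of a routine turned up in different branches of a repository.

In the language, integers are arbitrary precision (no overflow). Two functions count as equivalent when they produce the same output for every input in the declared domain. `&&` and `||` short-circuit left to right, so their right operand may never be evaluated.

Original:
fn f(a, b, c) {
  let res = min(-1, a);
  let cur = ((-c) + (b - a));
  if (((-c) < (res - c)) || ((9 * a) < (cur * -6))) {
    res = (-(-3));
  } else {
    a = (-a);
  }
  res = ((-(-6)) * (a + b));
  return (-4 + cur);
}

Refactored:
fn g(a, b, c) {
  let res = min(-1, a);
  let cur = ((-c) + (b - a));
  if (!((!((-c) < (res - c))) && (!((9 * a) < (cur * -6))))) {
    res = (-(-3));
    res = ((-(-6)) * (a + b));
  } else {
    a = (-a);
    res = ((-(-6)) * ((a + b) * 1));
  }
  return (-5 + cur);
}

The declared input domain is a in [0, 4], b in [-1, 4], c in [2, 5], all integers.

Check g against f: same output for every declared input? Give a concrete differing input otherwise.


Try a=0, b=-1, c=2.
f: res = -1; cur = -3; (((-c) < (res - c)) || ((9 * a) < (cur * -6))) -> true; res = 3; res = -6; return -7
g: res = -1; cur = -3; (!((!((-c) < (res - c))) && (!((9 * a) < (cur * -6))))) -> true; res = 3; res = -6; return -8
-7 vs -8 — the two versions disagree here.
verdict: not equivalent; witness: a=0, b=-1, c=2


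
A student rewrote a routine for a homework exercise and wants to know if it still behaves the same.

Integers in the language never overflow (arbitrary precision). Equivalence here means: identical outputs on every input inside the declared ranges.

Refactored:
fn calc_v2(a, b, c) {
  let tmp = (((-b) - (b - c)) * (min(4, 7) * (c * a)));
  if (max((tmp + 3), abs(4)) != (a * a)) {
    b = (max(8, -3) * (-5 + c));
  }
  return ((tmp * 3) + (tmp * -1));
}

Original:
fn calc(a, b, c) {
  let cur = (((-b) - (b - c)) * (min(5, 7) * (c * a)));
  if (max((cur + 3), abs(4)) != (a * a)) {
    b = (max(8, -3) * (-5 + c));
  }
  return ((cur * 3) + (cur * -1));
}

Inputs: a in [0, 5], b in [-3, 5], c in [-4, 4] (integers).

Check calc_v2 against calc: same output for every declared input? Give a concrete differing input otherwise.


Run the pair on a=1, b=-3, c=-4.
calc: cur becomes -40; next (max((cur + 3), abs(4)) != (a * a)) evaluates to true; next b becomes -72; next final value -80
calc_v2: tmp becomes -32; next (max((tmp + 3), abs(4)) != (a * a)) evaluates to true; next b becomes -72; next final value -64
-80 != -64, so the rewrite changes behavior.
verdict: not equivalent; witness: a=1, b=-3, c=-4


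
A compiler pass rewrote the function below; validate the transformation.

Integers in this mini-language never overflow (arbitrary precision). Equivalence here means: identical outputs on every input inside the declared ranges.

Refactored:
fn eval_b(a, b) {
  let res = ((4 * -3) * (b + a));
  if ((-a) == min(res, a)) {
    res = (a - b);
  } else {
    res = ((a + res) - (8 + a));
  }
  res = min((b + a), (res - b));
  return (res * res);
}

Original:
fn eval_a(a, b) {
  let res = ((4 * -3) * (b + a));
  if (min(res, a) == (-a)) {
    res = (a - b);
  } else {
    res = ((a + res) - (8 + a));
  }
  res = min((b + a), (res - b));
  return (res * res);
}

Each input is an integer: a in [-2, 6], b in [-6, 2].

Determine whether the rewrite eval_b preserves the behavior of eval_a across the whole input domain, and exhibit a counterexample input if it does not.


The two are interchangeable: same computation, different form, and every declared input agrees.
As a probe, take a=3, b=-3: eval_a runs res := 0 | (min(res, a) == (-a)): false | res := -8 | res := -5 | result 25; eval_b runs res := 0 | ((-a) == min(res, a)): false | res := -8 | res := -5 | result 25; both end at 25.
Sweeping the whole domain (81 inputs) finds no disagreement.
verdict: equivalent


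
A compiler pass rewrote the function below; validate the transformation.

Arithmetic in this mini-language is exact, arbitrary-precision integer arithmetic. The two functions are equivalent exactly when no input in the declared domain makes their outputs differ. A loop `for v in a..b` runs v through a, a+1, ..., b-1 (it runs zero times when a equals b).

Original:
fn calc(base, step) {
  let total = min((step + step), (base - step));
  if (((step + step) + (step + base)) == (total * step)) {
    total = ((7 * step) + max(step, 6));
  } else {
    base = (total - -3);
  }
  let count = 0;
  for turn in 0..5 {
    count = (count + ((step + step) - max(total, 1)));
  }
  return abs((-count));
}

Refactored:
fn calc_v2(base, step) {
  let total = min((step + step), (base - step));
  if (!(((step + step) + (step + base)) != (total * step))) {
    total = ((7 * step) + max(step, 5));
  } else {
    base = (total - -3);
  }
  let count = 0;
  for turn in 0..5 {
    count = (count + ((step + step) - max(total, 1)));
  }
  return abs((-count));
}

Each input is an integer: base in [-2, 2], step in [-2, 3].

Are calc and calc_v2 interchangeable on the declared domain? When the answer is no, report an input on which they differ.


The rewrite breaks on base=0, step=0, where the results are 30 and 25.
calc: total=0, then (((step + step) + (step + base)) == (total * step)) is true, then total=6, then count=0, then (turn=0), then count=-6, then (turn=1), then count=-12, then (turn=2), then count=-18, then (turn=3), then count=-24, then (turn=4), then count=-30, then returns 30
calc_v2: total=0, then (!(((step + step) + (step + base)) != (total * step))) is true, then total=5, then count=0, then (turn=0), then count=-5, then (turn=1), then count=-10, then (turn=2), then count=-15, then (turn=3), then count=-20, then (turn=4), then count=-25, then returns 25
verdict: not equivalent; witness: base=0, step=0


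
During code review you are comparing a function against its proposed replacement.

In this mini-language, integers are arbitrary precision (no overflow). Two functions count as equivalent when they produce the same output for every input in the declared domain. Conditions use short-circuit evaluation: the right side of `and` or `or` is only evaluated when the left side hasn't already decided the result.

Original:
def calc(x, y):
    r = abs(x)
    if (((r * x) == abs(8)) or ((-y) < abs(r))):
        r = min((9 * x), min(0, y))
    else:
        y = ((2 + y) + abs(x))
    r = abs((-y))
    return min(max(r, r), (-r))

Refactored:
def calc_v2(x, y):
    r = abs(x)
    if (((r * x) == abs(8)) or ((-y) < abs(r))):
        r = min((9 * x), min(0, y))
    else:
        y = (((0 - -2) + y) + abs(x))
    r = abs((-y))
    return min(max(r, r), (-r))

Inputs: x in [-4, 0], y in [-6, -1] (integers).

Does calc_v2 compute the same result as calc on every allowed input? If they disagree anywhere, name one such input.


Differences: arithmetic usage differs, constant usage differs — yet all 30 inputs agree.
verdict: equivalent


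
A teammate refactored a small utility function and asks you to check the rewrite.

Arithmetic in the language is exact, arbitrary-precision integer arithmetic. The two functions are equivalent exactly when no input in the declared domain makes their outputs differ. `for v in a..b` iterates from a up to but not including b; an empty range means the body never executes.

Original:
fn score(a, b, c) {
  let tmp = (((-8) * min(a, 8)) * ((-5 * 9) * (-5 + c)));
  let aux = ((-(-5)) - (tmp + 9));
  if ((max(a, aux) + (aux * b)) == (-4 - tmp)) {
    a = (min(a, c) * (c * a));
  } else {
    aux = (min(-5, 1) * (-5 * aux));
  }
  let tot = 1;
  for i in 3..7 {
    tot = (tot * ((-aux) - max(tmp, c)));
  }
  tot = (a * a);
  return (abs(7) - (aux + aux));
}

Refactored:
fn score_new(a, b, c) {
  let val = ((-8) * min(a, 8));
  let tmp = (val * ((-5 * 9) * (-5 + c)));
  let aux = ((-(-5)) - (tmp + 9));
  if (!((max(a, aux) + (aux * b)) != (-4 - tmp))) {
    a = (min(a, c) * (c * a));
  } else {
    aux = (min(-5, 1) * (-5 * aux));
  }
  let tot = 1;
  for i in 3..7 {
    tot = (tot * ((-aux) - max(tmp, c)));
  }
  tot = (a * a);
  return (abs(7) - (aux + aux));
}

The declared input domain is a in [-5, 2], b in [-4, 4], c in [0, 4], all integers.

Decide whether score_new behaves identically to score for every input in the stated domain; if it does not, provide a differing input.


Side by side, the visible changes include: comparison usage differs; and statement counts differ; and boolean connective usage differs; and local variable names differ.
Tracing a=0, b=-1, c=2: score: tmp = 0; aux = -4; ((max(a, aux) + (aux * b)) == (-4 - tmp)) -> false; aux = -100; tot = 1; [i=3]; tot = 98; [i=4]; tot = 9604; [i=5]; tot = 941192; [i=6]; tot = 92236816; tot = 0; return 207 | score_new: val = 0; tmp = 0; aux = -4; (!((max(a, aux) + (aux * b)) != (-4 - tmp))) -> false; aux = -100; tot = 1; [i=3]; tot = 98; [i=4]; tot = 9604; [i=5]; tot = 941192; [i=6]; tot = 92236816; tot = 0; return 207 — matching result 207.
Sweeping the whole domain (360 inputs) finds no disagreement.
verdict: equivalent


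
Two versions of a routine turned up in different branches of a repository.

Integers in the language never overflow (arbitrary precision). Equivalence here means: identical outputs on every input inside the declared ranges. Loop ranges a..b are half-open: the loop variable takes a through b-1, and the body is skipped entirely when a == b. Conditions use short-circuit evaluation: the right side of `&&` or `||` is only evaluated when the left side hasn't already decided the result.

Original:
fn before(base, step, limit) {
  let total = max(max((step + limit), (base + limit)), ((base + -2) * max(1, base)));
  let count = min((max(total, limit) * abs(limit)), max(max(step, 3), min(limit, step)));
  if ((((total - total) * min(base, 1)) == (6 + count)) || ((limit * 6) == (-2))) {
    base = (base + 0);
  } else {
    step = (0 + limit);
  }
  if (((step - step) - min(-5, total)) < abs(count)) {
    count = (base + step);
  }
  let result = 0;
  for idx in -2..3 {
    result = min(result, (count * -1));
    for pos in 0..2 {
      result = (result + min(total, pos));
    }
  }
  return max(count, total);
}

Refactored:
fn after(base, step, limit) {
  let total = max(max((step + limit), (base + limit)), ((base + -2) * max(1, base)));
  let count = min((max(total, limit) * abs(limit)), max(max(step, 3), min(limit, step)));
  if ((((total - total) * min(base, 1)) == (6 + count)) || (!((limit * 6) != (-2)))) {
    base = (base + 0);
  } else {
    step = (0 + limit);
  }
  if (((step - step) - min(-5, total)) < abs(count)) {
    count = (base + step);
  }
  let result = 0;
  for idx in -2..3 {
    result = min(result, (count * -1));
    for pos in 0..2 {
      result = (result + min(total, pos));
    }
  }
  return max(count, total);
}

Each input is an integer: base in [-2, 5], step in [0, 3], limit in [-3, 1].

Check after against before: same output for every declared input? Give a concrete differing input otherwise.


Comparing the listings, the differences include: comparison usage differs; boolean connective usage differs.
Tracing base=0, step=2, limit=-2: before: total becomes 0; next count becomes 0; next ((((total - total) * min(base, 1)) == (6 + count)) || ((limit * 6) == (-2))) evaluates to false; next step becomes -2; next (((step - step) - min(-5, total)) < abs(count)) evaluates to false; next result becomes 0; next at idx=-2:; next result becomes 0; next at pos=0:; next result becomes 0; next at pos=1:; next result becomes 0; next at idx=-1:; next result becomes 0; next at pos=0:; next result becomes 0; next at pos=1:; next result becomes 0; next at idx=0:; next result becomes 0; next at pos=0:; next result becomes 0; next at pos=1:; next result becomes 0; next at idx=1:; next result becomes 0; next at pos=0:; next result becomes 0; next at pos=1:; next result becomes 0; next at idx=2:; next result becomes 0; next at pos=0:; next result becomes 0; next at pos=1:; next result becomes 0; next final value 0 | after: total becomes 0; next count becomes 0; next ((((total - total) * min(base, 1)) == (6 + count)) || (!((limit * 6) != (-2)))) evaluates to false; next step becomes -2; next (((step - step) - min(-5, total)) < abs(count)) evaluates to false; next result becomes 0; next at idx=-2:; next result becomes 0; next at pos=0:; next result becomes 0; next at pos=1:; next result becomes 0; next at idx=-1:; next result becomes 0; next at pos=0:; next result becomes 0; next at pos=1:; next result becomes 0; next at idx=0:; next result becomes 0; next at pos=0:; next result becomes 0; next at pos=1:; next result becomes 0; next at idx=1:; next result becomes 0; next at pos=0:; next result becomes 0; next at pos=1:; next result becomes 0; next at idx=2:; next result becomes 0; next at pos=0:; next result becomes 0; next at pos=1:; next result becomes 0; next final value 0 — matching result 0.
Across all 160 domain points the two functions coincide.
verdict: equivalent


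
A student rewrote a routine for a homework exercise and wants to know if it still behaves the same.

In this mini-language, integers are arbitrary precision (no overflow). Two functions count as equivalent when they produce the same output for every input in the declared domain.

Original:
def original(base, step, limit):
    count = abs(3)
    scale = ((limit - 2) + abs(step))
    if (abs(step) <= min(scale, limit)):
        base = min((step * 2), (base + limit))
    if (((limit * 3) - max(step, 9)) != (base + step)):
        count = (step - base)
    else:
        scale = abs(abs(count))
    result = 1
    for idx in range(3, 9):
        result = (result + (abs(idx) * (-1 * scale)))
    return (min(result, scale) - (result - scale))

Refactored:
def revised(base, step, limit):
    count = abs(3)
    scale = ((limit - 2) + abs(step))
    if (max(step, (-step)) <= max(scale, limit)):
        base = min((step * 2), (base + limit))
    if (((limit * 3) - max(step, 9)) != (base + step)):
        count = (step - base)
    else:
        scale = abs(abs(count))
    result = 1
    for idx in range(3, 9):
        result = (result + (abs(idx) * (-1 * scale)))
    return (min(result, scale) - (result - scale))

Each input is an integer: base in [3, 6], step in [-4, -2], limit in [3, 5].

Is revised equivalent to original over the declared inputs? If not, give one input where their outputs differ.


Try base=4, step=-4, limit=3.
original: count becomes 3; next scale becomes 5; next (abs(step) <= min(scale, limit)) evaluates to false; next (((limit * 3) - max(step, 9)) != (base + step)) evaluates to false; next scale becomes 3; next result becomes 1; next at idx=3:; next result becomes -8; next at idx=4:; next result becomes -20; next at idx=5:; next result becomes -35; next at idx=6:; next result becomes -53; next at idx=7:; next result becomes -74; next at idx=8:; next result becomes -98; next final value 3
revised: count becomes 3; next scale becomes 5; next (max(step, (-step)) <= max(scale, limit)) evaluates to true; next base becomes -8; next (((limit * 3) - max(step, 9)) != (base + step)) evaluates to true; next count becomes 4; next result becomes 1; next at idx=3:; next result becomes -14; next at idx=4:; next result becomes -34; next at idx=5:; next result becomes -59; next at idx=6:; next result becomes -89; next at idx=7:; next result becomes -124; next at idx=8:; next result becomes -164; next final value 5
3 and 5 differ, so these are not the same function on this domain.
verdict: not equivalent; witness: base=4, step=-4, limit=3


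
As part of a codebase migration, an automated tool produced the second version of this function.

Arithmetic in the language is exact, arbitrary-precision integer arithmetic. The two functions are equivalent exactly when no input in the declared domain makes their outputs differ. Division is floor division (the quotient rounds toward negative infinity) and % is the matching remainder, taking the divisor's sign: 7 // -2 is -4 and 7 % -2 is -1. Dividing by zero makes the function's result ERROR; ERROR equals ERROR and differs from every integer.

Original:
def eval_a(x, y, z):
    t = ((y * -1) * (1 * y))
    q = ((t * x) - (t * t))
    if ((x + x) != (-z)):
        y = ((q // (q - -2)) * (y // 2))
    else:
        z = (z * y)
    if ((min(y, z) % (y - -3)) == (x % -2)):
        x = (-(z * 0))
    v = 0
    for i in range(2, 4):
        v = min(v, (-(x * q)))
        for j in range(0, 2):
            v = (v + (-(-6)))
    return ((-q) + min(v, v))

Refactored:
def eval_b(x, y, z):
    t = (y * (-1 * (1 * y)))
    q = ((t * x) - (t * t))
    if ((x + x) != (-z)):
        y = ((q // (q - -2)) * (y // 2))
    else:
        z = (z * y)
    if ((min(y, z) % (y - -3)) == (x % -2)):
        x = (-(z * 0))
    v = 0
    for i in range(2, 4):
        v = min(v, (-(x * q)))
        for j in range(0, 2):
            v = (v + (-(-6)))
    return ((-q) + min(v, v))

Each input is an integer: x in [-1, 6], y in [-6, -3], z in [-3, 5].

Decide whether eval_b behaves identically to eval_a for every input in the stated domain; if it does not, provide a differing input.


Side by side, the visible changes include: same computation, different form.
As a probe, take x=4, y=-4, z=3: eval_a runs t = -16; q = -320; ((x + x) != (-z)) -> true; y = -2; ((min(y, z) % (y - -3)) == (x % -2)) -> true; x = 0; v = 0; [i=2]; v = 0; [j=0]; v = 6; [j=1]; v = 12; [i=3]; v = 0; [j=0]; v = 6; [j=1]; v = 12; return 332; eval_b runs t = -16; q = -320; ((x + x) != (-z)) -> true; y = -2; ((min(y, z) % (y - -3)) == (x % -2)) -> true; x = 0; v = 0; [i=2]; v = 0; [j=0]; v = 6; [j=1]; v = 12; [i=3]; v = 0; [j=0]; v = 6; [j=1]; v = 12; return 332; both end at 332.
An exhaustive pass over the 288 declared inputs shows identical outputs.
verdict: equivalent


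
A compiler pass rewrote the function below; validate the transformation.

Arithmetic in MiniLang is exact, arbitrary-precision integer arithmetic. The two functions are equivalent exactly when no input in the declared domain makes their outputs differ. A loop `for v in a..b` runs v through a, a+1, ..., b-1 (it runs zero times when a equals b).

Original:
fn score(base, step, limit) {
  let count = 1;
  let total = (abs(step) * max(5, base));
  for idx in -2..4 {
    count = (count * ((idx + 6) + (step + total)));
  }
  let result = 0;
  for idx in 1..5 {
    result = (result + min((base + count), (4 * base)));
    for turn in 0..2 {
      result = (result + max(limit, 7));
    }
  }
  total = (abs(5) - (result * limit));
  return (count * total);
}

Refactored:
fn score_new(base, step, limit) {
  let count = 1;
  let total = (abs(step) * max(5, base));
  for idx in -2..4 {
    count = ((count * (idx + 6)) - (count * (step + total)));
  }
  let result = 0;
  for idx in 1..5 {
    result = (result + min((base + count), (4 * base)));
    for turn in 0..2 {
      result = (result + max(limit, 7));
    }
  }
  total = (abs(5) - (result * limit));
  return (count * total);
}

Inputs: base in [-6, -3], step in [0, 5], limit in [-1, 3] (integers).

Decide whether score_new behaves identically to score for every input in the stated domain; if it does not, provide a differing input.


Evaluate both at base=-6, step=1, limit=-1.
score: count = 1; total = 5; [idx=-2]; count = 10; [idx=-1]; count = 110; [idx=0]; count = 1320; [idx=1]; count = 17160; [idx=2]; count = 240240; [idx=3]; count = 3603600; result = 0; [idx=1]; result = -24; [turn=0]; result = -17; [turn=1]; result = -10; [idx=2]; result = -34; [turn=0]; result = -27; [turn=1]; result = -20; [idx=3]; result = -44; [turn=0]; result = -37; [turn=1]; result = -30; [idx=4]; result = -54; [turn=0]; result = -47; [turn=1]; result = -40; total = -35; return -126126000
score_new: count = 1; total = 5; [idx=-2]; count = -2; [idx=-1]; count = 2; [idx=0]; count = 0; [idx=1]; count = 0; [idx=2]; count = 0; [idx=3]; count = 0; result = 0; [idx=1]; result = -24; [turn=0]; result = -17; [turn=1]; result = -10; [idx=2]; result = -34; [turn=0]; result = -27; [turn=1]; result = -20; [idx=3]; result = -44; [turn=0]; result = -37; [turn=1]; result = -30; [idx=4]; result = -54; [turn=0]; result = -47; [turn=1]; result = -40; total = -35; return 0
-126126000 vs 0 — the two versions disagree here.
verdict: not equivalent; witness: base=-6, step=1, limit=-1


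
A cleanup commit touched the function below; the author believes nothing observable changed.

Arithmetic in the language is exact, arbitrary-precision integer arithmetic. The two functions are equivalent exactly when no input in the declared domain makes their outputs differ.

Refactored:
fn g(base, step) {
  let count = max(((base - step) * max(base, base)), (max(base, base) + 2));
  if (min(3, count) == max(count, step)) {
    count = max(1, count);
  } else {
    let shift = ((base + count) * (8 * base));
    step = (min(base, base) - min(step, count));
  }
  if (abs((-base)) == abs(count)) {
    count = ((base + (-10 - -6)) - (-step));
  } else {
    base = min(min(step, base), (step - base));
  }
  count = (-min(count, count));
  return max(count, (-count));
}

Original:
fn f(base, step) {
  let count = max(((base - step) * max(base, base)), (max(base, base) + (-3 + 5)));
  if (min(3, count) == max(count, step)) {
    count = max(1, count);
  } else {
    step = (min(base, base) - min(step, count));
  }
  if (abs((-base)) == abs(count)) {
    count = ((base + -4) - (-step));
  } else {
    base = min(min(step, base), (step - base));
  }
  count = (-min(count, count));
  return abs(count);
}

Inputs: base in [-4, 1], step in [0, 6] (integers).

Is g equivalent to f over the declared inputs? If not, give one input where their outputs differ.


Comparing the listings, the differences include: min/max/abs usage differs; and arithmetic usage differs; and local variable names differ; and constant usage differs; and statement counts differ.
Tracing base=-4, step=2: f: count = 24; (min(3, count) == max(count, step)) -> false; step = -6; (abs((-base)) == abs(count)) -> false; base = -6; count = -24; return 24 | g: count = 24; (min(3, count) == max(count, step)) -> false; shift = -640; step = -6; (abs((-base)) == abs(count)) -> false; base = -6; count = -24; return 24 — matching result 24.
Checked all 42 inputs in the declared domain: the outputs agree on every one.
verdict: equivalent


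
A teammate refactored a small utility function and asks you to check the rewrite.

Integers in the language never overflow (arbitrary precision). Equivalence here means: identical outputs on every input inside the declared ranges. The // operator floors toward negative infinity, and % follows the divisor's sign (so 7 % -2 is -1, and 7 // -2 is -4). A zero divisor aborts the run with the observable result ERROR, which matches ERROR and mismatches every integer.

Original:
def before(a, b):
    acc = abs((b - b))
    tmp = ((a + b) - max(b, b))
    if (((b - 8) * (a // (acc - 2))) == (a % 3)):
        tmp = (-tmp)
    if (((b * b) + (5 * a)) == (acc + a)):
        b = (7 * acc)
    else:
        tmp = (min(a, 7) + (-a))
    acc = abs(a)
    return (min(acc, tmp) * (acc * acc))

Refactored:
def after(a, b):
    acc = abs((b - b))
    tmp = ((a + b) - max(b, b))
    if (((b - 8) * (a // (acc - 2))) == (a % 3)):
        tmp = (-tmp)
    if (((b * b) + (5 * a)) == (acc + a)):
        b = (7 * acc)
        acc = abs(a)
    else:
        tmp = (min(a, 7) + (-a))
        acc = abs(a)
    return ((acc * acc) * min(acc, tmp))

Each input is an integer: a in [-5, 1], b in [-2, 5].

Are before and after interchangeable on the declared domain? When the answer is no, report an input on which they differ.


Equivalent — the differences include min/max/abs usage differs, plus statement counts differ, yet no declared input distinguishes the two.
Tracing a=-5, b=-1: before: acc = 0; tmp = -5; (((b - 8) * (a // (acc - 2))) == (a % 3)) -> false; (((b * b) + (5 * a)) == (acc + a)) -> false; tmp = 0; acc = 5; return 0 | after: acc = 0; tmp = -5; (((b - 8) * (a // (acc - 2))) == (a % 3)) -> false; (((b * b) + (5 * a)) == (acc + a)) -> false; tmp = 0; acc = 5; return 0 — matching result 0.
An exhaustive pass over the 56 declared inputs shows identical outputs.
verdict: equivalent


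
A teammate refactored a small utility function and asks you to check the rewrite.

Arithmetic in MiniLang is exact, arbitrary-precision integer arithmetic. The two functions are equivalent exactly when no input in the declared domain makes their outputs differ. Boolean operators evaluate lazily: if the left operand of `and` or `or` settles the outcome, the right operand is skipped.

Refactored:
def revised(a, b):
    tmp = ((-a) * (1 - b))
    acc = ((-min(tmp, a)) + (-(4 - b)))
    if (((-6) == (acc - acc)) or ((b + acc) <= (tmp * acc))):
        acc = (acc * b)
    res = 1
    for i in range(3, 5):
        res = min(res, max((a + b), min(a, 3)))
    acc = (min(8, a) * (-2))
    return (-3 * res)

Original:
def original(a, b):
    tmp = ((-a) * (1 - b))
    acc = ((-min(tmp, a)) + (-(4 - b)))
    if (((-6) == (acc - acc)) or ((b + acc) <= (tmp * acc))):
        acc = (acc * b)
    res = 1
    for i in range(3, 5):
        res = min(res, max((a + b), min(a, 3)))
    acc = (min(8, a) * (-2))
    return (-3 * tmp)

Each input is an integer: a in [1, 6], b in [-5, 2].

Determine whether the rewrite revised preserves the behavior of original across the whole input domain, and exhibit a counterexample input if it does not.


The rewrite breaks on a=1, b=-5, where the results are 18 and -3.
original: tmp becomes -6; next acc becomes -3; next (((-6) == (acc - acc)) or ((b + acc) <= (tmp * acc))) evaluates to true; next acc becomes 15; next res becomes 1; next at i=3:; next res becomes 1; next at i=4:; next res becomes 1; next acc becomes -2; next final value 18
revised: tmp becomes -6; next acc becomes -3; next (((-6) == (acc - acc)) or ((b + acc) <= (tmp * acc))) evaluates to true; next acc becomes 15; next res becomes 1; next at i=3:; next res becomes 1; next at i=4:; next res becomes 1; next acc becomes -2; next final value -3
verdict: not equivalent; witness: a=1, b=-5
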